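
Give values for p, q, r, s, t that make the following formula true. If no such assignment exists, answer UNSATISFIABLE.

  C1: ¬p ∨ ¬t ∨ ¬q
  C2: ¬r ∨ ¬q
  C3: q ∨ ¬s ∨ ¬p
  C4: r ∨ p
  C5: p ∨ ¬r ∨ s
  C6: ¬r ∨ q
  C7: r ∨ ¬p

UNSATISFIABLE

Branch on r: set r = False.
The clause (p) is unit, so p = True.
But (¬p) is also a unit clause — contradiction.
Undo r and try r = True.
The clause (¬q) is unit, so q = False.
But (q) is also a unit clause — contradiction.
Both values of r lead to a conflict.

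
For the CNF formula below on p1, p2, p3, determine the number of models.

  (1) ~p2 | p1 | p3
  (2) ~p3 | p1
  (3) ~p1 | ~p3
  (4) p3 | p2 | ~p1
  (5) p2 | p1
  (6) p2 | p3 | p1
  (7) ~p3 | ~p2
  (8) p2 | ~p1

1

There are 2^3 = 8 truth assignments over (p1, p2, p3).
Split on p2. With p2 = 1, the clauses containing p2 are satisfied and ~p2 drops from the rest; 1 of the 2^2 = 4 assignments to the other variables satisfy what remains.
With p2 = 0, by the same count on the reduced clause set, 0 assignments work.
(One model: p1=T, p2=T, p3=F.)
Total: 1 + 0 = 1.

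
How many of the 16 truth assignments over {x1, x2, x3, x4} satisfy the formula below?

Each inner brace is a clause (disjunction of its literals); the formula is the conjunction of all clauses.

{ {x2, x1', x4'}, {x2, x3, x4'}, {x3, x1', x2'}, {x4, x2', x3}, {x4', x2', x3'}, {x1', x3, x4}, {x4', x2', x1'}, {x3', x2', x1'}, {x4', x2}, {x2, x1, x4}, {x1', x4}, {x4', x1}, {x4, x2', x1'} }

There are 2^4 = 16 truth assignments over (x1, x2, x3, x4).
Split on x4. With x4 = 1, the clauses containing x4 are satisfied and x4' drops from the rest; 0 of the 2^3 = 8 assignments to the other variables satisfy what remains.
With x4 = 0, by the same count on the reduced clause set, 1 assignment works.
(One model: x1=F, x2=T, x3=T, x4=F.)
Total: 0 + 1 = 1.

1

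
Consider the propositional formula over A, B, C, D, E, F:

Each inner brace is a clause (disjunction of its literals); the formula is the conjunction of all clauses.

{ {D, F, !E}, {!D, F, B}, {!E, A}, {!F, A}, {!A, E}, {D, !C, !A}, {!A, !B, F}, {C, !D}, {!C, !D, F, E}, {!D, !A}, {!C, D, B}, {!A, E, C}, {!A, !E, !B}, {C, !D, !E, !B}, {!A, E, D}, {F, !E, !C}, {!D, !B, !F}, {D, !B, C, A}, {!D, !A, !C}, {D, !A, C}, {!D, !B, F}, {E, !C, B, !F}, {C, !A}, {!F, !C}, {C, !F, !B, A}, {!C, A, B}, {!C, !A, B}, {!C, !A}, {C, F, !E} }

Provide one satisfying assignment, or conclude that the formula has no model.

Case E = false:
Unit clause (!A) forces A = false.
Unit clause (!F) forces F = false.
Case D = false:
Case C = true:
Unit clause (B) forces B = true.
All clauses are satisfied.

A ↦ false,  B ↦ true,  C ↦ true,  D ↦ false,  E ↦ false,  F ↦ false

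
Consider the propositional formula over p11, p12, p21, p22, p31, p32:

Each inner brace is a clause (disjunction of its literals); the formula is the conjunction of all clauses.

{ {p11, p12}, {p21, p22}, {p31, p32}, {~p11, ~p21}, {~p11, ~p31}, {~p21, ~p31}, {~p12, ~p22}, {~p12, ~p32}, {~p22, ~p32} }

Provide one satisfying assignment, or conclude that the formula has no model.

Case p11 = 1:
From the singleton clause (~p21), p21 = 0.
From the singleton clause (p22), p22 = 1.
From the singleton clause (~p31), p31 = 0.
From the singleton clause (p32), p32 = 1.
Now (~p32) is unsatisfied and unit — conflict.
Backtrack on p11: now try p11 = 0.
From the singleton clause (p12), p12 = 1.
From the singleton clause (~p22), p22 = 0.
From the singleton clause (p21), p21 = 1.
From the singleton clause (~p31), p31 = 0.
From the singleton clause (p32), p32 = 1.
Now (~p32) is unsatisfied and unit — conflict.
Either choice for p11 ends in contradiction.

UNSATISFIABLE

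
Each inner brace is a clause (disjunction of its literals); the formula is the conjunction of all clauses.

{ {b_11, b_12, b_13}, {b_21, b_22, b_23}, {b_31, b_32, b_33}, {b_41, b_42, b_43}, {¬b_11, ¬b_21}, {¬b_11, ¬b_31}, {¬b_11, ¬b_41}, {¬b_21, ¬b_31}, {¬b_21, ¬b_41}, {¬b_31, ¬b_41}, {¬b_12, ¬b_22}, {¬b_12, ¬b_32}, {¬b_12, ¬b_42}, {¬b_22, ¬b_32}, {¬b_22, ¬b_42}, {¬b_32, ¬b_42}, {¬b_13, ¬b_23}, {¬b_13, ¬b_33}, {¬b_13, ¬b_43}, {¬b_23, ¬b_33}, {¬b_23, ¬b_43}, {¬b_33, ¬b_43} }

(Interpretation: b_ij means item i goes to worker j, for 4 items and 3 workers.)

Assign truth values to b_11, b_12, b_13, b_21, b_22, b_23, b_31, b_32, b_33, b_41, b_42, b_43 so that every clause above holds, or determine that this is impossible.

Try b_11 = False.
Try b_12 = True.
The clause (¬b_22) is unit, so b_22 = False.
The clause (¬b_32) is unit, so b_32 = False.
The clause (¬b_42) is unit, so b_42 = False.
Try b_21 = True.
The clause (¬b_31) is unit, so b_31 = False.
The clause (b_33) is unit, so b_33 = True.
The clause (¬b_41) is unit, so b_41 = False.
The clause (b_43) is unit, so b_43 = True.
But (¬b_43) is also a unit clause — contradiction.
That branch fails; take b_21 = False instead.
The clause (b_23) is unit, so b_23 = True.
The clause (¬b_13) is unit, so b_13 = False.
The clause (¬b_33) is unit, so b_33 = False.
The clause (b_31) is unit, so b_31 = True.
The clause (¬b_41) is unit, so b_41 = False.
The clause (b_43) is unit, so b_43 = True.
But (¬b_43) is also a unit clause — contradiction.
Neither b_21 = True nor b_21 = False works.
That branch fails; take b_12 = False instead.
The clause (b_13) is unit, so b_13 = True.
The clause (¬b_23) is unit, so b_23 = False.
The clause (¬b_33) is unit, so b_33 = False.
The clause (¬b_43) is unit, so b_43 = False.
Try b_21 = True.
The clause (¬b_31) is unit, so b_31 = False.
The clause (b_32) is unit, so b_32 = True.
The clause (¬b_41) is unit, so b_41 = False.
The clause (b_42) is unit, so b_42 = True.
But (¬b_42) is also a unit clause — contradiction.
That branch fails; take b_21 = False instead.
The clause (b_22) is unit, so b_22 = True.
The clause (¬b_32) is unit, so b_32 = False.
The clause (b_31) is unit, so b_31 = True.
The clause (¬b_41) is unit, so b_41 = False.
The clause (b_42) is unit, so b_42 = True.
But (¬b_42) is also a unit clause — contradiction.
Neither b_21 = True nor b_21 = False works.
Neither b_12 = True nor b_12 = False works.
That branch fails; take b_11 = True instead.
The clause (¬b_21) is unit, so b_21 = False.
The clause (¬b_31) is unit, so b_31 = False.
The clause (¬b_41) is unit, so b_41 = False.
Try b_22 = True.
The clause (¬b_12) is unit, so b_12 = False.
The clause (¬b_32) is unit, so b_32 = False.
The clause (b_33) is unit, so b_33 = True.
The clause (¬b_42) is unit, so b_42 = False.
The clause (b_43) is unit, so b_43 = True.
But (¬b_43) is also a unit clause — contradiction.
That branch fails; take b_22 = False instead.
The clause (b_23) is unit, so b_23 = True.
The clause (¬b_13) is unit, so b_13 = False.
The clause (¬b_33) is unit, so b_33 = False.
The clause (b_32) is unit, so b_32 = True.
The clause (¬b_12) is unit, so b_12 = False.
The clause (¬b_42) is unit, so b_42 = False.
The clause (b_43) is unit, so b_43 = True.
But (¬b_43) is also a unit clause — contradiction.
Neither b_22 = True nor b_22 = False works.
Neither b_11 = True nor b_11 = False works.

UNSATISFIABLE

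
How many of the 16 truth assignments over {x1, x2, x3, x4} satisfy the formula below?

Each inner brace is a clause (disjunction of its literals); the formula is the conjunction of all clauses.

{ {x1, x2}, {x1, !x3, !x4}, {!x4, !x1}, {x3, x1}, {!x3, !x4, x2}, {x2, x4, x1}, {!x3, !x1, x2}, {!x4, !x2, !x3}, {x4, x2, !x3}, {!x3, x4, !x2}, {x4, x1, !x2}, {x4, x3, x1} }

There are 2^4 = 16 truth assignments over (x1, x2, x3, x4).
Split on x2. With x2 = true, the clauses containing x2 are satisfied and !x2 drops from the rest; 1 of the 2^3 = 8 assignments to the other variables satisfy what remains.
With x2 = false, by the same count on the reduced clause set, 1 assignment works.
Total: 1 + 1 = 2.

2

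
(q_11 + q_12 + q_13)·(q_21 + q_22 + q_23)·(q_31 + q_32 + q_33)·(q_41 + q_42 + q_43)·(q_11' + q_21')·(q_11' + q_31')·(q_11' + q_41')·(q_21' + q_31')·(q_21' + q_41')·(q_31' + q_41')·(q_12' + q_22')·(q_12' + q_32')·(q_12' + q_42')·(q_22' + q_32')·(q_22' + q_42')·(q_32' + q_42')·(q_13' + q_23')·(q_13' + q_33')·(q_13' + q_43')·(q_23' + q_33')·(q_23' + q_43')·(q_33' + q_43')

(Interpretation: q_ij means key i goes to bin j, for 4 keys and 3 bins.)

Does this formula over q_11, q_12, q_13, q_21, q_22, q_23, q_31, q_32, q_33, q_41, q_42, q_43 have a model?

Suppose q_11 = 0.
Suppose q_12 = 1.
The clause (q_22') is unit, so q_22 = 0.
The clause (q_32') is unit, so q_32 = 0.
The clause (q_42') is unit, so q_42 = 0.
Suppose q_21 = 1.
The clause (q_31') is unit, so q_31 = 0.
The clause (q_33) is unit, so q_33 = 1.
The clause (q_41') is unit, so q_41 = 0.
The clause (q_43) is unit, so q_43 = 1.
Now (q_43') is unsatisfied and unit — conflict.
Backtrack on q_21: now try q_21 = 0.
The clause (q_23) is unit, so q_23 = 1.
The clause (q_13') is unit, so q_13 = 0.
The clause (q_33') is unit, so q_33 = 0.
The clause (q_31) is unit, so q_31 = 1.
The clause (q_41') is unit, so q_41 = 0.
The clause (q_43) is unit, so q_43 = 1.
Now (q_43') is unsatisfied and unit — conflict.
Both values of q_21 lead to a conflict.
Backtrack on q_12: now try q_12 = 0.
The clause (q_13) is unit, so q_13 = 1.
The clause (q_23') is unit, so q_23 = 0.
The clause (q_33') is unit, so q_33 = 0.
The clause (q_43') is unit, so q_43 = 0.
Suppose q_21 = 1.
The clause (q_31') is unit, so q_31 = 0.
The clause (q_32) is unit, so q_32 = 1.
The clause (q_41') is unit, so q_41 = 0.
The clause (q_42) is unit, so q_42 = 1.
Now (q_42') is unsatisfied and unit — conflict.
Backtrack on q_21: now try q_21 = 0.
The clause (q_22) is unit, so q_22 = 1.
The clause (q_32') is unit, so q_32 = 0.
The clause (q_31) is unit, so q_31 = 1.
The clause (q_41') is unit, so q_41 = 0.
The clause (q_42) is unit, so q_42 = 1.
Now (q_42') is unsatisfied and unit — conflict.
Both values of q_21 lead to a conflict.
Both values of q_12 lead to a conflict.
Backtrack on q_11: now try q_11 = 1.
The clause (q_21') is unit, so q_21 = 0.
The clause (q_31') is unit, so q_31 = 0.
The clause (q_41') is unit, so q_41 = 0.
Suppose q_22 = 1.
The clause (q_12') is unit, so q_12 = 0.
The clause (q_32') is unit, so q_32 = 0.
The clause (q_33) is unit, so q_33 = 1.
The clause (q_42') is unit, so q_42 = 0.
The clause (q_43) is unit, so q_43 = 1.
Now (q_43') is unsatisfied and unit — conflict.
Backtrack on q_22: now try q_22 = 0.
The clause (q_23) is unit, so q_23 = 1.
The clause (q_13') is unit, so q_13 = 0.
The clause (q_33') is unit, so q_33 = 0.
The clause (q_32) is unit, so q_32 = 1.
The clause (q_12') is unit, so q_12 = 0.
The clause (q_42') is unit, so q_42 = 0.
The clause (q_43) is unit, so q_43 = 1.
Now (q_43') is unsatisfied and unit — conflict.
Both values of q_22 lead to a conflict.
Both values of q_11 lead to a conflict.
No assignment satisfies every clause.

Unsatisfiable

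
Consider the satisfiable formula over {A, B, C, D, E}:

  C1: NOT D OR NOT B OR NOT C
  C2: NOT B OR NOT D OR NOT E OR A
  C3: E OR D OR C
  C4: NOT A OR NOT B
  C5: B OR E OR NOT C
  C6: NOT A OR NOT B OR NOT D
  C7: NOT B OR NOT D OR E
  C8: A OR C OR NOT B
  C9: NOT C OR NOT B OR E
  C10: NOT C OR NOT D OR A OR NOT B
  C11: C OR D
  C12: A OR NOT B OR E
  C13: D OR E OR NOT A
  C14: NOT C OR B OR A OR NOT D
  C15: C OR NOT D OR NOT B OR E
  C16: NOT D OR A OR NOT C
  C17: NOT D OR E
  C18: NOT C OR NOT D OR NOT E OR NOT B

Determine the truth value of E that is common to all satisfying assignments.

Suppose E = false.
(NOT D) alone gives D = false.
(C) alone gives C = true.
(B) alone gives B = true.
But (NOT B) is also a unit clause — contradiction.
So every satisfying assignment has E = True.

True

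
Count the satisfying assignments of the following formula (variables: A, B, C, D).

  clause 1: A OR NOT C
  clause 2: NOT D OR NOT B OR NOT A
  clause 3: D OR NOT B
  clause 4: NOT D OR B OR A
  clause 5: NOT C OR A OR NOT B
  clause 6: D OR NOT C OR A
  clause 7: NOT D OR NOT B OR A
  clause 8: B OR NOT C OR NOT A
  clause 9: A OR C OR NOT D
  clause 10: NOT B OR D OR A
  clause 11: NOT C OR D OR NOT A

3

There are 2^4 = 16 truth assignments over (A, B, C, D).
Check each against the 11 clauses (columns in the order A, B, C, D):
  F F F F  ✓ satisfies all
  F F F T  ✗ fails (NOT D OR B OR A)
  F F T F  ✗ fails (A OR NOT C)
  F F T T  ✗ fails (A OR NOT C)
  F T F F  ✗ fails (D OR NOT B)
  F T F T  ✗ fails (NOT D OR NOT B OR A)
  F T T F  ✗ fails (A OR NOT C)
  F T T T  ✗ fails (A OR NOT C)
  T F F F  ✓ satisfies all
  T F F T  ✓ satisfies all
  T F T F  ✗ fails (B OR NOT C OR NOT A)
  T F T T  ✗ fails (B OR NOT C OR NOT A)
  T T F F  ✗ fails (D OR NOT B)
  T T F T  ✗ fails (NOT D OR NOT B OR NOT A)
  T T T F  ✗ fails (D OR NOT B)
  T T T T  ✗ fails (NOT D OR NOT B OR NOT A)
3 of the 16 rows are models.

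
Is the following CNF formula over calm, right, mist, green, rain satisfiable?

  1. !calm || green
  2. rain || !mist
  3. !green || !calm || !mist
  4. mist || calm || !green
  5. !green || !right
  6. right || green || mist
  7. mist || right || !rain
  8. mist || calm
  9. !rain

Yes

From the singleton clause (!rain), rain = false.
From the singleton clause (!mist), mist = false.
From the singleton clause (calm), calm = true.
From the singleton clause (green), green = true.
From the singleton clause (!right), right = false.
This assignment satisfies each clause.
A satisfying assignment: calm ↦ true, right ↦ false, mist ↦ false, green ↦ true, rain ↦ false.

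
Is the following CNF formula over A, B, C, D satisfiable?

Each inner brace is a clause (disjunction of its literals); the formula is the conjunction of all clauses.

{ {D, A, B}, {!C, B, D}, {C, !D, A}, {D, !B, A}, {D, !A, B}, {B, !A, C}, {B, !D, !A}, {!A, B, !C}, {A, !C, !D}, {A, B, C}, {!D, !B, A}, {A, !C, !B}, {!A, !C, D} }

Case D = true:
Case C = true:
From the singleton clause (A), A = true.
From the singleton clause (B), B = true.
All clauses are satisfied.
A satisfying assignment: A: true, B: true, C: true, D: true.

Satisfiable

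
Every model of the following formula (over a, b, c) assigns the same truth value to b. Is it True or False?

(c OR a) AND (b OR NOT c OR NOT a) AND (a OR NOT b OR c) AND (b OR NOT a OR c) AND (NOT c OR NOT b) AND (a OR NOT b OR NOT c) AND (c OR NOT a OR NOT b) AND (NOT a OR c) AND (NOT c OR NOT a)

Suppose b = true.
From the singleton clause (NOT c), c = false.
From the singleton clause (a), a = true.
But (NOT a) is also a unit clause — contradiction.
So every satisfying assignment has b = False.

False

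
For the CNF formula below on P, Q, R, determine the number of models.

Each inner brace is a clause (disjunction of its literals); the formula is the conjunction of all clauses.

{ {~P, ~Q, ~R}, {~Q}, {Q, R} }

2

There are 2^3 = 8 truth assignments over (P, Q, R).
Check each against the 3 clauses (columns in the order P, Q, R):
  F F F  ✗ fails (Q | R)
  F F T  ✓ satisfies all
  F T F  ✗ fails (~Q)
  F T T  ✗ fails (~Q)
  T F F  ✗ fails (Q | R)
  T F T  ✓ satisfies all
  T T F  ✗ fails (~Q)
  T T T  ✗ fails (~P | ~Q | ~R)
2 of the 8 rows are models.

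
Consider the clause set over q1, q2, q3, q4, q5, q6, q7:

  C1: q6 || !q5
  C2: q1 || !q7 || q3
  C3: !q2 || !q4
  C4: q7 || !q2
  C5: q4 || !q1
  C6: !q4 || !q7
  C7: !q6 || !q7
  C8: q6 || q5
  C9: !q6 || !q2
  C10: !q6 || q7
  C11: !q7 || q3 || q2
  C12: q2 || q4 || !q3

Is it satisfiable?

Unsatisfiable

Branch on q6: set q6 = true.
The clause (!q7) is unit, so q7 = false.
That conflicts with the unit clause (q7).
That branch fails; take q6 = false instead.
The clause (!q5) is unit, so q5 = false.
That conflicts with the unit clause (q5).
Either choice for q6 ends in contradiction.
No assignment satisfies every clause.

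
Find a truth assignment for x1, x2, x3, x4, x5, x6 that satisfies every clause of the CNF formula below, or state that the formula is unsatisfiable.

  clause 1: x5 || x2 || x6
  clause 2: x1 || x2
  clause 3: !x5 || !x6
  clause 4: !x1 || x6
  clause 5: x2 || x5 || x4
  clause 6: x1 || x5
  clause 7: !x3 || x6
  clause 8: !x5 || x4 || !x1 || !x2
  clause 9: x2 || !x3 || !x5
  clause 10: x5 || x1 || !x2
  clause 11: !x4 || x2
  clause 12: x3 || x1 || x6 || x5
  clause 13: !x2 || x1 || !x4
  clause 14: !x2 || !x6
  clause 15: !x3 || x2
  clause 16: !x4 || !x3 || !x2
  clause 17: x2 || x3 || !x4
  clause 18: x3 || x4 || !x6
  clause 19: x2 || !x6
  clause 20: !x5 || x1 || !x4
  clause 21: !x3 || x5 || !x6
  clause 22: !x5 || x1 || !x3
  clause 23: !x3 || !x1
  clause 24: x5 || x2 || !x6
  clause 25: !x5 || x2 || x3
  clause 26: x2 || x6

x1 ↦ false,  x2 ↦ true,  x3 ↦ false,  x4 ↦ false,  x5 ↦ true,  x6 ↦ false

Branch on x1: set x1 = false.
(x2) alone gives x2 = true.
(x5) alone gives x5 = true.
(!x6) alone gives x6 = false.
(!x3) alone gives x3 = false.
(!x4) alone gives x4 = false.
Every clause now holds.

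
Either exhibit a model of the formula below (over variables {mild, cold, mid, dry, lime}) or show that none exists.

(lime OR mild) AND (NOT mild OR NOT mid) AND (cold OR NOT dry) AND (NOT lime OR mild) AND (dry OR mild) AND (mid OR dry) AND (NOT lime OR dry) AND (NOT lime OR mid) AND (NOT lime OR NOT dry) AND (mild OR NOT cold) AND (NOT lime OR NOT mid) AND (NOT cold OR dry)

mild=true; cold=true; mid=false; dry=true; lime=false

Branch on lime: set lime = false.
From the singleton clause (mild), mild = true.
From the singleton clause (NOT mid), mid = false.
From the singleton clause (dry), dry = true.
From the singleton clause (cold), cold = true.
This assignment satisfies each clause.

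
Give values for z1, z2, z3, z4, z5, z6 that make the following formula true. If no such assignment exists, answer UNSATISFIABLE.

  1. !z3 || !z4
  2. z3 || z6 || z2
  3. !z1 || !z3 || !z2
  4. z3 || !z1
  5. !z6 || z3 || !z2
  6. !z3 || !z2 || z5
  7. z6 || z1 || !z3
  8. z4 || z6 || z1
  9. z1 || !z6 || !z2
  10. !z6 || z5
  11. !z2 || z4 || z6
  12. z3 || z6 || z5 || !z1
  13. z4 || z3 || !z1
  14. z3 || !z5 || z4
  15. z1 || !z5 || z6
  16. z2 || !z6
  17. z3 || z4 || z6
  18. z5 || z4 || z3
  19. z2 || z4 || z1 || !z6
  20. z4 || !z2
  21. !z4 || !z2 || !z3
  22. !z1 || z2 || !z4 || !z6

z1=true, z2=false, z3=true, z4=false, z5=false, z6=false

Case z3 = true:
From the singleton clause (!z4), z4 = false.
From the singleton clause (!z2), z2 = false.
From the singleton clause (!z6), z6 = false.
From the singleton clause (z1), z1 = true.
All clauses hold; z5 can take either value.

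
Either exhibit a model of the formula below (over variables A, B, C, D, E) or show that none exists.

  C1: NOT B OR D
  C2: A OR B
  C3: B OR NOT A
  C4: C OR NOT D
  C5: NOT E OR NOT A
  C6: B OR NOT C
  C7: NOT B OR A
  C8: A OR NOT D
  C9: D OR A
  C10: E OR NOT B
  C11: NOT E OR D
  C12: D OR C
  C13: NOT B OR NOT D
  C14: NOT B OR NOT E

Suppose B = false.
From the singleton clause (A), A = true.
Now (NOT A) is unsatisfied and unit — conflict.
So B must be the other value — set B = true.
From the singleton clause (D), D = true.
Now (NOT D) is unsatisfied and unit — conflict.
Either choice for B ends in contradiction.

UNSATISFIABLE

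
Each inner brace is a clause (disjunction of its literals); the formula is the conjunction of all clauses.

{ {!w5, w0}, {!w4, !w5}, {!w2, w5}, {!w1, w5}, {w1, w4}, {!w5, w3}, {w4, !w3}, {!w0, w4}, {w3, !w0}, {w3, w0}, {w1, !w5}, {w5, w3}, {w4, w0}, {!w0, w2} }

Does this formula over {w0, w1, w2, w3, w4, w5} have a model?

Case w5 = false:
The clause (!w2) is unit, so w2 = false.
The clause (!w1) is unit, so w1 = false.
The clause (w4) is unit, so w4 = true.
The clause (w3) is unit, so w3 = true.
The clause (!w0) is unit, so w0 = false.
This assignment satisfies each clause.
A satisfying assignment: w0=false, w1=false, w2=false, w3=true, w4=true, w5=false.

Yes, satisfiable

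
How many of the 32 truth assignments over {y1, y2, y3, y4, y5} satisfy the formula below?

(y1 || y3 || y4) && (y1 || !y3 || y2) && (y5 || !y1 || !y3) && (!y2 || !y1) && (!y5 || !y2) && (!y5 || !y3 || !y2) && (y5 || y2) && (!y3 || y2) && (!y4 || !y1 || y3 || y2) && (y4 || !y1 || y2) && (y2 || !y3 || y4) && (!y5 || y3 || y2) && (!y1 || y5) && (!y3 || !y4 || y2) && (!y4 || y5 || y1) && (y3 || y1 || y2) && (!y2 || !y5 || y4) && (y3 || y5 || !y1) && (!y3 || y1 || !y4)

1

There are 2^5 = 32 truth assignments over (y1, y2, y3, y4, y5).
Split on y4. With y4 = true, the clauses containing y4 are satisfied and !y4 drops from the rest; 0 of the 2^4 = 16 assignments to the other variables satisfy what remains.
With y4 = false, by the same count on the reduced clause set, 1 assignment works.
(One model: y1=F, y2=T, y3=T, y4=F, y5=F.)
Total: 0 + 1 = 1.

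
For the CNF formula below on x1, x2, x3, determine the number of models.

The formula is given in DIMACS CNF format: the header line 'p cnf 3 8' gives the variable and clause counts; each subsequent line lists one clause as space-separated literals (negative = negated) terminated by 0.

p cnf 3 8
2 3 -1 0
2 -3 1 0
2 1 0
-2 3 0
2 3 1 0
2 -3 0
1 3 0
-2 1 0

1

There are 2^3 = 8 truth assignments over (x1, x2, x3).
Check each against the 8 clauses (columns in the order x1, x2, x3):
  F F F  ✗ fails (x2 ∨ x1)
  F F T  ✗ fails (x2 ∨ ¬x3 ∨ x1)
  F T F  ✗ fails (¬x2 ∨ x3)
  F T T  ✗ fails (¬x2 ∨ x1)
  T F F  ✗ fails (x2 ∨ x3 ∨ ¬x1)
  T F T  ✗ fails (x2 ∨ ¬x3)
  T T F  ✗ fails (¬x2 ∨ x3)
  T T T  ✓ satisfies all
1 of the 8 rows is a model.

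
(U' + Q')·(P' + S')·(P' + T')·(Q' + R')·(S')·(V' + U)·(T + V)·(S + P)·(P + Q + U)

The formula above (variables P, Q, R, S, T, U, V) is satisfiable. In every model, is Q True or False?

Suppose Q = 1.
The clause (U') is unit, so U = 0.
The clause (R') is unit, so R = 0.
The clause (S') is unit, so S = 0.
The clause (V') is unit, so V = 0.
The clause (T) is unit, so T = 1.
The clause (P') is unit, so P = 0.
Now (P) is unsatisfied and unit — conflict.
So every satisfying assignment has Q = False.

False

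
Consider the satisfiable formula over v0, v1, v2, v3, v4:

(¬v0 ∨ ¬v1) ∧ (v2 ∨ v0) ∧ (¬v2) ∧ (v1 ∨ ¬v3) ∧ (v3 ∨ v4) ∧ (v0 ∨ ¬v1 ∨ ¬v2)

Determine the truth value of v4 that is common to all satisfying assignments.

True

Suppose v4 = False.
From the singleton clause (¬v2), v2 = False.
From the singleton clause (v0), v0 = True.
From the singleton clause (¬v1), v1 = False.
From the singleton clause (¬v3), v3 = False.
Now (v3) is unsatisfied and unit — conflict.
So every satisfying assignment has v4 = True.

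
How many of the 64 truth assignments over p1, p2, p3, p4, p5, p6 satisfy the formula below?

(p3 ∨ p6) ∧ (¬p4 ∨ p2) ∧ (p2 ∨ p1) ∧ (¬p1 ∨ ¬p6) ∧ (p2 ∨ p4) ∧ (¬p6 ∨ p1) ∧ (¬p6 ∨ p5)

8

There are 2^6 = 64 truth assignments over (p1, p2, p3, p4, p5, p6).
Split on p6. With p6 = True, the clauses containing p6 are satisfied and ¬p6 drops from the rest; 0 of the 2^5 = 32 assignments to the other variables satisfy what remains.
With p6 = False, by the same count on the reduced clause set, 8 assignments work.
(One model: p1=F, p2=T, p3=T, p4=F, p5=F, p6=F.)
Total: 0 + 8 = 8.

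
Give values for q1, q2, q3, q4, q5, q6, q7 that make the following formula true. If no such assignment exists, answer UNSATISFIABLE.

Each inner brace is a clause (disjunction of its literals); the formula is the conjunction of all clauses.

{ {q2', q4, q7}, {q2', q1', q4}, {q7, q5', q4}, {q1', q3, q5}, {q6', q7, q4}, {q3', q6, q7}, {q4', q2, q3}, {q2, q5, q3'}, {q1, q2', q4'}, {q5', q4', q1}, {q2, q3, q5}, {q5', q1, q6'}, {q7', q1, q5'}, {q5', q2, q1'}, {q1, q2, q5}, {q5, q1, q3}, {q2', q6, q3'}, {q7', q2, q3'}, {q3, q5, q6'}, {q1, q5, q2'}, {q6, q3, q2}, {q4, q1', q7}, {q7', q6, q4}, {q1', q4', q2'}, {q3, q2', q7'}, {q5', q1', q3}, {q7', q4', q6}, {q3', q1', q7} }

Case q2 = 0:
Case q4 = 0:
Case q7 = 1:
(q3') alone gives q3 = 0.
(q5) alone gives q5 = 1.
(q1) alone gives q1 = 1.
But (q1') is also a unit clause — contradiction.
Backtrack on q7: now try q7 = 0.
(q5') alone gives q5 = 0.
(q6') alone gives q6 = 0.
(q3') alone gives q3 = 0.
But (q3) is also a unit clause — contradiction.
Both values of q7 lead to a conflict.
Backtrack on q4: now try q4 = 1.
(q3) alone gives q3 = 1.
(q5) alone gives q5 = 1.
(q1) alone gives q1 = 1.
But (q1') is also a unit clause — contradiction.
Both values of q4 lead to a conflict.
Backtrack on q2: now try q2 = 1.
Case q4 = 1:
(q1) alone gives q1 = 1.
But (q1') is also a unit clause — contradiction.
Backtrack on q4: now try q4 = 0.
(q7) alone gives q7 = 1.
(q1') alone gives q1 = 0.
(q5') alone gives q5 = 0.
But (q5) is also a unit clause — contradiction.
Both values of q4 lead to a conflict.
Both values of q2 lead to a conflict.

UNSATISFIABLE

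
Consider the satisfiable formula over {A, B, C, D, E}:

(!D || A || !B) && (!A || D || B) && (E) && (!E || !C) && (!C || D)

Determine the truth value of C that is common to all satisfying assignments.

False

Suppose C = true.
(E) alone gives E = true.
That conflicts with the unit clause (!E).
So every satisfying assignment has C = False.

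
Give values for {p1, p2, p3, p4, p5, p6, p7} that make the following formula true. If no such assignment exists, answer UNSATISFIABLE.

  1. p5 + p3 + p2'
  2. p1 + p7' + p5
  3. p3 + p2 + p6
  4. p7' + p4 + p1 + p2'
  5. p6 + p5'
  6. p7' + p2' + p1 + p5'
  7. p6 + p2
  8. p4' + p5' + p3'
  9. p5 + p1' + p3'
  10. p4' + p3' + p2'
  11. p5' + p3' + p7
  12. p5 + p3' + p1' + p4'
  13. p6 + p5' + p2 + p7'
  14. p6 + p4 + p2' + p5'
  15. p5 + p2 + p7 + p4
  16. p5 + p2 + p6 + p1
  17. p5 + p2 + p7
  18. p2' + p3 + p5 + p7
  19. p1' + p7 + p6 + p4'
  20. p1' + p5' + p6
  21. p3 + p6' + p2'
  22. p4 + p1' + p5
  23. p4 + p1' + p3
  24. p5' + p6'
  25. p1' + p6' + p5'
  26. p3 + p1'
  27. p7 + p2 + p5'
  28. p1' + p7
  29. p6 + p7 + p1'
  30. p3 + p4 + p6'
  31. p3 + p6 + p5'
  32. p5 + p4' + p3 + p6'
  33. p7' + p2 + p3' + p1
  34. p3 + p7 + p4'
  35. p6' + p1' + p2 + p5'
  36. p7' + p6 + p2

Branch on p6: set p6 = 1.
From the singleton clause (p5'), p5 = 0.
Branch on p3: set p3 = 1.
From the singleton clause (p1'), p1 = 0.
From the singleton clause (p7'), p7 = 0.
From the singleton clause (p2), p2 = 1.
From the singleton clause (p4'), p4 = 0.
This assignment satisfies each clause.

p1 ↦ 0, p2 ↦ 1, p3 ↦ 1, p4 ↦ 0, p5 ↦ 0, p6 ↦ 1, p7 ↦ 0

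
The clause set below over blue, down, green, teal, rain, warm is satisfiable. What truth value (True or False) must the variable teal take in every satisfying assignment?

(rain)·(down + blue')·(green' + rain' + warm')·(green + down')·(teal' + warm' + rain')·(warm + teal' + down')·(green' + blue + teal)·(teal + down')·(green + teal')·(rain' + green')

False

Suppose teal = 1.
The clause (rain) is unit, so rain = 1.
The clause (warm') is unit, so warm = 0.
The clause (down') is unit, so down = 0.
The clause (blue') is unit, so blue = 0.
The clause (green) is unit, so green = 1.
Now (green') is unsatisfied and unit — conflict.
So every satisfying assignment has teal = False.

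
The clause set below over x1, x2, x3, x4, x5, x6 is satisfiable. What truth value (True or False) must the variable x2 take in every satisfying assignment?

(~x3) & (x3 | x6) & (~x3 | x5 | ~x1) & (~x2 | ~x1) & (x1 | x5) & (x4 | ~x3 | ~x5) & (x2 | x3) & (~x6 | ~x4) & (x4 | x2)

Suppose x2 = 0.
From the singleton clause (~x3), x3 = 0.
Now (x3) is unsatisfied and unit — conflict.
So every satisfying assignment has x2 = True.

True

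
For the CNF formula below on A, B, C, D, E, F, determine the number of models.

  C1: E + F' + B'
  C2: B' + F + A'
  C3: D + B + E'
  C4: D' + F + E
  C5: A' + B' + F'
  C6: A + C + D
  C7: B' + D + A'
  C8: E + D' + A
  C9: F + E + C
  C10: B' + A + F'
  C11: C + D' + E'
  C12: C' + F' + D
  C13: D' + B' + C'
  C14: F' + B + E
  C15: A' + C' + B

There are 2^6 = 64 truth assignments over (A, B, C, D, E, F).
Split on A. With A = 1, the clauses containing A are satisfied and A' drops from the rest; 0 of the 2^5 = 32 assignments to the other variables satisfy what remains.
With A = 0, by the same count on the reduced clause set, 5 assignments work.
Total: 0 + 5 = 5.

5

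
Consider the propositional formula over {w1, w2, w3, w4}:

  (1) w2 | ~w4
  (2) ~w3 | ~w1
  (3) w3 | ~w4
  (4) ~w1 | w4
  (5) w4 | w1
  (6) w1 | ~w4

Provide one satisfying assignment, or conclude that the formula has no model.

UNSATISFIABLE

Case w2 = 1:
Case w3 = 0:
Unit clause (~w4) forces w4 = 0.
Unit clause (~w1) forces w1 = 0.
Now (w1) is unsatisfied and unit — conflict.
So w3 must be the other value — set w3 = 1.
Unit clause (~w1) forces w1 = 0.
Unit clause (w4) forces w4 = 1.
Now (~w4) is unsatisfied and unit — conflict.
Either choice for w3 ends in contradiction.
So w2 must be the other value — set w2 = 0.
Unit clause (~w4) forces w4 = 0.
Unit clause (~w1) forces w1 = 0.
Now (w1) is unsatisfied and unit — conflict.
Either choice for w2 ends in contradiction.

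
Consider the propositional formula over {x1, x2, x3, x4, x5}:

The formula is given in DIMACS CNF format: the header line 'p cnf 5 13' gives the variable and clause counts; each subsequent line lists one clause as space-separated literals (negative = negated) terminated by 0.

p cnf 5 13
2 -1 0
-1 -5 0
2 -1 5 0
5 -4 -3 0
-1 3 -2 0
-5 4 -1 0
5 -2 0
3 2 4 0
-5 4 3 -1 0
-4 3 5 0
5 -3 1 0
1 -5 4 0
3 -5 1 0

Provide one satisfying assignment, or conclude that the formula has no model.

x1 ↦ False, x2 ↦ False, x3 ↦ True, x4 ↦ True, x5 ↦ True

Suppose x2 = False.
The clause (¬x1) is unit, so x1 = False.
Suppose x3 = True.
The clause (x5) is unit, so x5 = True.
The clause (x4) is unit, so x4 = True.
All clauses are satisfied.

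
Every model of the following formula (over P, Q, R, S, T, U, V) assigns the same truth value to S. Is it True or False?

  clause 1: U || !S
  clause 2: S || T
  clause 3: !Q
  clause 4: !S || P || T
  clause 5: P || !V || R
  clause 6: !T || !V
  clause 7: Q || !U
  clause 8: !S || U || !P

Suppose S = true.
The clause (U) is unit, so U = true.
The clause (!Q) is unit, so Q = false.
That conflicts with the unit clause (Q).
So every satisfying assignment has S = False.

False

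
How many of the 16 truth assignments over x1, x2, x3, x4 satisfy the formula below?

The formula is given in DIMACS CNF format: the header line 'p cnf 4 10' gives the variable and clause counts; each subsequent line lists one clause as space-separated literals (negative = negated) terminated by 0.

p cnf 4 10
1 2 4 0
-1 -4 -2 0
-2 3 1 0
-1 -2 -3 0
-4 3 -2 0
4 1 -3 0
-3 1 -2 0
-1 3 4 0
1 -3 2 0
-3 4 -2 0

There are 2^4 = 16 truth assignments over (x1, x2, x3, x4).
Split on x4. With x4 = True, the clauses containing x4 are satisfied and ¬x4 drops from the rest; 3 of the 2^3 = 8 assignments to the other variables satisfy what remains.
With x4 = False, by the same count on the reduced clause set, 1 assignment works.
Total: 3 + 1 = 4.

4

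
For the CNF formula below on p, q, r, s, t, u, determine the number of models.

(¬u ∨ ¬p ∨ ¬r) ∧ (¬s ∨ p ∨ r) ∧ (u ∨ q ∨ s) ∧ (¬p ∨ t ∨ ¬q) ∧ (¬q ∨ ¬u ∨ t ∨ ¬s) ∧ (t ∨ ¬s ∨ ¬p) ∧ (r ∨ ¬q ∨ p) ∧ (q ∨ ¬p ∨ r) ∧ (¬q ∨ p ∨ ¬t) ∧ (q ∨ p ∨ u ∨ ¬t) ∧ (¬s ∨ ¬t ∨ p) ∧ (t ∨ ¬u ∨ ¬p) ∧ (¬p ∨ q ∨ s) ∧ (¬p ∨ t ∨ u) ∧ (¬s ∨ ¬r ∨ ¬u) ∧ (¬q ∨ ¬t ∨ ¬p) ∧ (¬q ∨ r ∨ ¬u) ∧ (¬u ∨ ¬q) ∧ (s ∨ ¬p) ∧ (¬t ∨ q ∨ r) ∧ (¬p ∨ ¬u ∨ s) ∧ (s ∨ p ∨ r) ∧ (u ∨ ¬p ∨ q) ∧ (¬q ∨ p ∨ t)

3

There are 2^6 = 64 truth assignments over (p, q, r, s, t, u).
Split on u. With u = True, the clauses containing u are satisfied and ¬u drops from the rest; 2 of the 2^5 = 32 assignments to the other variables satisfy what remains.
With u = False, by the same count on the reduced clause set, 1 assignment works.
(One model: p=F, q=F, r=T, s=F, t=F, u=T.)
Total: 2 + 1 = 3.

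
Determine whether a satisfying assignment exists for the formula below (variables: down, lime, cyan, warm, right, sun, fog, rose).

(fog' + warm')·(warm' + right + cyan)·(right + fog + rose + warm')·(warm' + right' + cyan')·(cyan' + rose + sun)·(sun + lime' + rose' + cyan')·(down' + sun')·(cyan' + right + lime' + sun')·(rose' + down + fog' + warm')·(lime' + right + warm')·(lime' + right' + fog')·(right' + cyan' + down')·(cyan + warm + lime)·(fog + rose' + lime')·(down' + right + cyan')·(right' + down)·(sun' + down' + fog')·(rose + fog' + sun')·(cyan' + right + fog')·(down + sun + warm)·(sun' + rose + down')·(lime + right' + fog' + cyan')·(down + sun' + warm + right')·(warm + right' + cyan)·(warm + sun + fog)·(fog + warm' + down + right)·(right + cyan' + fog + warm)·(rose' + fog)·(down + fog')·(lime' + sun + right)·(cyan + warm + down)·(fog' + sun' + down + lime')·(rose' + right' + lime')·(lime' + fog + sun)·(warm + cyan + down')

Branch on fog: set fog = 0.
From the singleton clause (rose'), rose = 0.
Branch on right: set right = 1.
From the singleton clause (down), down = 1.
From the singleton clause (sun'), sun = 0.
From the singleton clause (cyan'), cyan = 0.
From the singleton clause (warm), warm = 1.
From the singleton clause (lime'), lime = 0.
Every clause now holds.
A satisfying assignment: down ↦ 1, lime ↦ 0, cyan ↦ 0, warm ↦ 1, right ↦ 1, sun ↦ 0, fog ↦ 0, rose ↦ 0.

Yes, satisfiable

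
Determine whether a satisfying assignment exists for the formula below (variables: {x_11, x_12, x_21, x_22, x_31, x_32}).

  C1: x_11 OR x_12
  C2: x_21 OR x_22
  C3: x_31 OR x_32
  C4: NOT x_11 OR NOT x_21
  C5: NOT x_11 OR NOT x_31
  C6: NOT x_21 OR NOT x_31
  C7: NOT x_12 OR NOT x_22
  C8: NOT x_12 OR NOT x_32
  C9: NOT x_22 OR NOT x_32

No

Try x_11 = true.
The clause (NOT x_21) is unit, so x_21 = false.
The clause (x_22) is unit, so x_22 = true.
The clause (NOT x_31) is unit, so x_31 = false.
The clause (x_32) is unit, so x_32 = true.
That conflicts with the unit clause (NOT x_32).
Backtrack on x_11: now try x_11 = false.
The clause (x_12) is unit, so x_12 = true.
The clause (NOT x_22) is unit, so x_22 = false.
The clause (x_21) is unit, so x_21 = true.
The clause (NOT x_31) is unit, so x_31 = false.
The clause (x_32) is unit, so x_32 = true.
That conflicts with the unit clause (NOT x_32).
Neither x_11 = true nor x_11 = false works.
No assignment satisfies every clause.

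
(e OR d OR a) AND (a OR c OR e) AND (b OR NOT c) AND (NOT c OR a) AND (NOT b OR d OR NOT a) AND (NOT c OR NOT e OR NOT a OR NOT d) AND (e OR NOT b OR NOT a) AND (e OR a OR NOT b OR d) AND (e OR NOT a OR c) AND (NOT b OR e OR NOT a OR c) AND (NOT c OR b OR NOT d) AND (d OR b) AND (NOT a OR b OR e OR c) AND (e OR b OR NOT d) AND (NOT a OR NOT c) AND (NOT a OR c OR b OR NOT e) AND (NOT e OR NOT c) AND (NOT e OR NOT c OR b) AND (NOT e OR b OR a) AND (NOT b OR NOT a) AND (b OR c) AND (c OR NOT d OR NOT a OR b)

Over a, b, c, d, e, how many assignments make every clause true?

There are 2^5 = 32 truth assignments over (a, b, c, d, e).
Split on a. With a = true, the clauses containing a are satisfied and NOT a drops from the rest; 0 of the 2^4 = 16 assignments to the other variables satisfy what remains.
With a = false, by the same count on the reduced clause set, 2 assignments work.
(One model: a=F, b=T, c=F, d=F, e=T.)
Total: 0 + 2 = 2.

2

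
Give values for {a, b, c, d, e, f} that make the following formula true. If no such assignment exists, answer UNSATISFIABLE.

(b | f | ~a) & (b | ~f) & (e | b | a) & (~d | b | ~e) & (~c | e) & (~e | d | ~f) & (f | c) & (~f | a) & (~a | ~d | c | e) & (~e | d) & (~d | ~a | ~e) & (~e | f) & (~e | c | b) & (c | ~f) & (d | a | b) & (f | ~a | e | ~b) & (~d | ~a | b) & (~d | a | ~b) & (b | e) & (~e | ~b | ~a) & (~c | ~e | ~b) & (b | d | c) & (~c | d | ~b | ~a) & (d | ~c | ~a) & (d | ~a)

UNSATISFIABLE

Try b = 1.
Try c = 0.
(f) alone gives f = 1.
Now (~f) is unsatisfied and unit — conflict.
That branch fails; take c = 1 instead.
(e) alone gives e = 1.
Now (~e) is unsatisfied and unit — conflict.
Neither c = 1 nor c = 0 works.
That branch fails; take b = 0 instead.
(~f) alone gives f = 0.
(~a) alone gives a = 0.
(e) alone gives e = 1.
Now (~e) is unsatisfied and unit — conflict.
Neither b = 1 nor b = 0 works.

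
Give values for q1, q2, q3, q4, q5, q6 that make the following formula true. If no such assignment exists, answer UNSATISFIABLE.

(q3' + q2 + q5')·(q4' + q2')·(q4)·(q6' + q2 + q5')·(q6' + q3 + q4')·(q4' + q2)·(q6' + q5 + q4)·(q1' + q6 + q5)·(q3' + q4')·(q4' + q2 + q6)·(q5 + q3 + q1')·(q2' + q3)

The clause (q4) is unit, so q4 = 1.
The clause (q2') is unit, so q2 = 0.
Now (q2) is unsatisfied and unit — conflict.

UNSATISFIABLE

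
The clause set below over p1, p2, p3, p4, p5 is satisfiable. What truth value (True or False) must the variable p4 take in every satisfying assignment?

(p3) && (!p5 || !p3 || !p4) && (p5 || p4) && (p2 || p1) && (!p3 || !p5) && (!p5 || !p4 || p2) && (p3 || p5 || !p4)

True

Suppose p4 = false.
Unit clause (p3) forces p3 = true.
Unit clause (p5) forces p5 = true.
That conflicts with the unit clause (!p5).
So every satisfying assignment has p4 = True.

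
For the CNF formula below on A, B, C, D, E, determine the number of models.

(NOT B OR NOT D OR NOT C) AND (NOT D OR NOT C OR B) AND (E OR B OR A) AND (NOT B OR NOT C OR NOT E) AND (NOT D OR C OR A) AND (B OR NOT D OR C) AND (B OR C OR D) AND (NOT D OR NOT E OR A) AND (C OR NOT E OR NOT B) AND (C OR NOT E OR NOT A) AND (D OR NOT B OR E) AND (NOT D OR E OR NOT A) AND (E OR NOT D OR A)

There are 2^5 = 32 truth assignments over (A, B, C, D, E).
Split on A. With A = true, the clauses containing A are satisfied and NOT A drops from the rest; 2 of the 2^4 = 16 assignments to the other variables satisfy what remains.
With A = false, by the same count on the reduced clause set, 1 assignment works.
Total: 2 + 1 = 3.

3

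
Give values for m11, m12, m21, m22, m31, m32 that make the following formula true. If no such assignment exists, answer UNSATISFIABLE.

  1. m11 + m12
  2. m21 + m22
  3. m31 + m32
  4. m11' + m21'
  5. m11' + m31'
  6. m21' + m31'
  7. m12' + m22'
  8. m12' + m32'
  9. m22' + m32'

UNSATISFIABLE

Try m11 = 1.
From the singleton clause (m21'), m21 = 0.
From the singleton clause (m22), m22 = 1.
From the singleton clause (m31'), m31 = 0.
From the singleton clause (m32), m32 = 1.
But (m32') is also a unit clause — contradiction.
Backtrack on m11: now try m11 = 0.
From the singleton clause (m12), m12 = 1.
From the singleton clause (m22'), m22 = 0.
From the singleton clause (m21), m21 = 1.
From the singleton clause (m31'), m31 = 0.
From the singleton clause (m32), m32 = 1.
But (m32') is also a unit clause — contradiction.
Either choice for m11 ends in contradiction.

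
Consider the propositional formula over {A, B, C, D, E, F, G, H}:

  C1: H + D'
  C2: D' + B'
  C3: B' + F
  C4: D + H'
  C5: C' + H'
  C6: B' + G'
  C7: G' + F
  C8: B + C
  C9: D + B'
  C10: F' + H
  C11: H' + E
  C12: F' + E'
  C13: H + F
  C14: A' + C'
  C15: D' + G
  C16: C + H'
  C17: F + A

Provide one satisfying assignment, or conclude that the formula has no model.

UNSATISFIABLE

Try H = 1.
Unit clause (D) forces D = 1.
Unit clause (B') forces B = 0.
Unit clause (C') forces C = 0.
But (C) is also a unit clause — contradiction.
Undo H and try H = 0.
Unit clause (D') forces D = 0.
Unit clause (B') forces B = 0.
Unit clause (C) forces C = 1.
Unit clause (F') forces F = 0.
But (F) is also a unit clause — contradiction.
Either choice for H ends in contradiction.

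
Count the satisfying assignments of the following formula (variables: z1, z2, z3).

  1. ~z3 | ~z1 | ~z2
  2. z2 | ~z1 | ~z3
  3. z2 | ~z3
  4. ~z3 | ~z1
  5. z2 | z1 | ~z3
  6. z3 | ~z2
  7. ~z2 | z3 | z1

There are 2^3 = 8 truth assignments over (z1, z2, z3).
Check each against the 7 clauses (columns in the order z1, z2, z3):
  F F F  ✓ satisfies all
  F F T  ✗ fails (z2 | ~z3)
  F T F  ✗ fails (z3 | ~z2)
  F T T  ✓ satisfies all
  T F F  ✓ satisfies all
  T F T  ✗ fails (z2 | ~z1 | ~z3)
  T T F  ✗ fails (z3 | ~z2)
  T T T  ✗ fails (~z3 | ~z1 | ~z2)
3 of the 8 rows are models.

3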